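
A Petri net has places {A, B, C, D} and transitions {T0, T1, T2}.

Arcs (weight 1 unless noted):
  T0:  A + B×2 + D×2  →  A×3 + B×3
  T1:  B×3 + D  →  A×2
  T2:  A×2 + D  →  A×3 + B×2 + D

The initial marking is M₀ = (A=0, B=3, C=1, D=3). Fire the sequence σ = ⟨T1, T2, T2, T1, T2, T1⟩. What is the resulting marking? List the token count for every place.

(A=9, B=0, C=1, D=0)

step 1: fire T1:  (A=0, B=3, C=1, D=3) → (A=2, B=0, C=1, D=2)
step 2: fire T2:  (A=2, B=0, C=1, D=2) → (A=3, B=2, C=1, D=2)
step 3: fire T2:  (A=3, B=2, C=1, D=2) → (A=4, B=4, C=1, D=2)
step 4: fire T1:  (A=4, B=4, C=1, D=2) → (A=6, B=1, C=1, D=1)
step 5: fire T2:  (A=6, B=1, C=1, D=1) → (A=7, B=3, C=1, D=1)
step 6: fire T1:  (A=7, B=3, C=1, D=1) → (A=9, B=0, C=1, D=0)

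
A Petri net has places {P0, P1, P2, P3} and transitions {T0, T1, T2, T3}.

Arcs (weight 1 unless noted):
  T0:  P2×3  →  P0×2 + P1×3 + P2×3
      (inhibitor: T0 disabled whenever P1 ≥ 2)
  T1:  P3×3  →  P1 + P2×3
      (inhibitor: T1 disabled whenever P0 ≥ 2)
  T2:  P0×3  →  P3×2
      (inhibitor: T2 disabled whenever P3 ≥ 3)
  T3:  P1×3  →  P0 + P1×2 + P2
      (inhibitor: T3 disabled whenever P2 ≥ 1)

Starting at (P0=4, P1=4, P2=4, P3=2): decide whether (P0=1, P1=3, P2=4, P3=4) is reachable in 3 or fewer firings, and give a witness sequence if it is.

NO — not reachable within 3 firings

depth 0: 1 marking
depth 1: 2 markings reached so far
depth 2: 3 markings reached so far
depth 3: 3 markings reached so far
(frontier empty at depth 3; search complete)
target is not among the 3 markings reachable within 3 steps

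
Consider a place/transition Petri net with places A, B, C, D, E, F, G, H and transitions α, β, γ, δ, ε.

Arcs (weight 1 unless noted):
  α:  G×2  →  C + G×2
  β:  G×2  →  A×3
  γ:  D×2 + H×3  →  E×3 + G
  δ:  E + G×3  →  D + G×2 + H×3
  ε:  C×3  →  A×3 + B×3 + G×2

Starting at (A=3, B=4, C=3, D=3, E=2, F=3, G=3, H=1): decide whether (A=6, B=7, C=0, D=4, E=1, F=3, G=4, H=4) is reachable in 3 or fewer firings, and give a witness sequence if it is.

YES — reachable via ⟨δ, ε⟩ (2 firings)

step 1: fire δ:  (A=3, B=4, C=3, D=3, E=2, F=3, G=3, H=1) → (A=3, B=4, C=3, D=4, E=1, F=3, G=2, H=4)
step 2: fire ε:  (A=3, B=4, C=3, D=4, E=1, F=3, G=2, H=4) → (A=6, B=7, C=0, D=4, E=1, F=3, G=4, H=4)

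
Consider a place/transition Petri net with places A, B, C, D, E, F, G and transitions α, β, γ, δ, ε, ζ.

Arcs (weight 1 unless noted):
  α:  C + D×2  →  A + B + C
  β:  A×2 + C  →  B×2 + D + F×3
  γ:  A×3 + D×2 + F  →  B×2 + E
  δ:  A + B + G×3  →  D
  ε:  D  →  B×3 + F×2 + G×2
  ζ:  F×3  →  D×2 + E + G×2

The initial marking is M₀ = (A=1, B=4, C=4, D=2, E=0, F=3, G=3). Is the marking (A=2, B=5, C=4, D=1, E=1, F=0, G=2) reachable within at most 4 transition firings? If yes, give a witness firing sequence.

YES — reachable via ⟨α, δ, ζ, α⟩ (4 firings)

step 1: fire α:  (A=1, B=4, C=4, D=2, E=0, F=3, G=3) → (A=2, B=5, C=4, D=0, E=0, F=3, G=3)
step 2: fire δ:  (A=2, B=5, C=4, D=0, E=0, F=3, G=3) → (A=1, B=4, C=4, D=1, E=0, F=3, G=0)
step 3: fire ζ:  (A=1, B=4, C=4, D=1, E=0, F=3, G=0) → (A=1, B=4, C=4, D=3, E=1, F=0, G=2)
step 4: fire α:  (A=1, B=4, C=4, D=3, E=1, F=0, G=2) → (A=2, B=5, C=4, D=1, E=1, F=0, G=2)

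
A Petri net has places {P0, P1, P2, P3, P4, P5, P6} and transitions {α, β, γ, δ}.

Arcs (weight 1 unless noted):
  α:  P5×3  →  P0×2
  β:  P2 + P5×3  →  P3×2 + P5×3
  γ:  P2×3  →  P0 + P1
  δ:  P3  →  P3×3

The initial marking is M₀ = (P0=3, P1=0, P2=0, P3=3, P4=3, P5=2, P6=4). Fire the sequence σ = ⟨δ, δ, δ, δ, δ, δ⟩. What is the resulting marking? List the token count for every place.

(P0=3, P1=0, P2=0, P3=15, P4=3, P5=2, P6=4)

step 1: fire δ:  (P0=3, P1=0, P2=0, P3=3, P4=3, P5=2, P6=4) → (P0=3, P1=0, P2=0, P3=5, P4=3, P5=2, P6=4)
step 2: fire δ:  (P0=3, P1=0, P2=0, P3=5, P4=3, P5=2, P6=4) → (P0=3, P1=0, P2=0, P3=7, P4=3, P5=2, P6=4)
step 3: fire δ:  (P0=3, P1=0, P2=0, P3=7, P4=3, P5=2, P6=4) → (P0=3, P1=0, P2=0, P3=9, P4=3, P5=2, P6=4)
step 4: fire δ:  (P0=3, P1=0, P2=0, P3=9, P4=3, P5=2, P6=4) → (P0=3, P1=0, P2=0, P3=11, P4=3, P5=2, P6=4)
step 5: fire δ:  (P0=3, P1=0, P2=0, P3=11, P4=3, P5=2, P6=4) → (P0=3, P1=0, P2=0, P3=13, P4=3, P5=2, P6=4)
step 6: fire δ:  (P0=3, P1=0, P2=0, P3=13, P4=3, P5=2, P6=4) → (P0=3, P1=0, P2=0, P3=15, P4=3, P5=2, P6=4)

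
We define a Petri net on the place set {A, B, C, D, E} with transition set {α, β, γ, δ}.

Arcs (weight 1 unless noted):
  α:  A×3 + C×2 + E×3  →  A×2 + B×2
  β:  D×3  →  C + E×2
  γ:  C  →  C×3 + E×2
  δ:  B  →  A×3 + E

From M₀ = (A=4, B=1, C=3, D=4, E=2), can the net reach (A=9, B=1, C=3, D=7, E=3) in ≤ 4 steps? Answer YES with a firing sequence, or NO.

NO — not reachable within 4 firings

depth 0: 1 marking
depth 1: 4 markings reached so far
depth 2: 11 markings reached so far
depth 3: 20 markings reached so far
depth 4: 33 markings reached so far
target is not among the 33 markings reachable within 4 steps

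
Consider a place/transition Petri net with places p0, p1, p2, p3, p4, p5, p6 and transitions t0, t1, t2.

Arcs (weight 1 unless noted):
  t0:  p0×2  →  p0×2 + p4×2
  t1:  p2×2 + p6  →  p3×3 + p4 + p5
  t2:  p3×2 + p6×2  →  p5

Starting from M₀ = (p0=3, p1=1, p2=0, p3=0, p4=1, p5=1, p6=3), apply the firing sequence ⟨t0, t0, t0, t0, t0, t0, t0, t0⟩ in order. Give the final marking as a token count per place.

(p0=3, p1=1, p2=0, p3=0, p4=17, p5=1, p6=3)

step 1: fire t0:  (p0=3, p1=1, p2=0, p3=0, p4=1, p5=1, p6=3) → (p0=3, p1=1, p2=0, p3=0, p4=3, p5=1, p6=3)
step 2: fire t0:  (p0=3, p1=1, p2=0, p3=0, p4=3, p5=1, p6=3) → (p0=3, p1=1, p2=0, p3=0, p4=5, p5=1, p6=3)
step 3: fire t0:  (p0=3, p1=1, p2=0, p3=0, p4=5, p5=1, p6=3) → (p0=3, p1=1, p2=0, p3=0, p4=7, p5=1, p6=3)
step 4: fire t0:  (p0=3, p1=1, p2=0, p3=0, p4=7, p5=1, p6=3) → (p0=3, p1=1, p2=0, p3=0, p4=9, p5=1, p6=3)
step 5: fire t0:  (p0=3, p1=1, p2=0, p3=0, p4=9, p5=1, p6=3) → (p0=3, p1=1, p2=0, p3=0, p4=11, p5=1, p6=3)
step 6: fire t0:  (p0=3, p1=1, p2=0, p3=0, p4=11, p5=1, p6=3) → (p0=3, p1=1, p2=0, p3=0, p4=13, p5=1, p6=3)
step 7: fire t0:  (p0=3, p1=1, p2=0, p3=0, p4=13, p5=1, p6=3) → (p0=3, p1=1, p2=0, p3=0, p4=15, p5=1, p6=3)
step 8: fire t0:  (p0=3, p1=1, p2=0, p3=0, p4=15, p5=1, p6=3) → (p0=3, p1=1, p2=0, p3=0, p4=17, p5=1, p6=3)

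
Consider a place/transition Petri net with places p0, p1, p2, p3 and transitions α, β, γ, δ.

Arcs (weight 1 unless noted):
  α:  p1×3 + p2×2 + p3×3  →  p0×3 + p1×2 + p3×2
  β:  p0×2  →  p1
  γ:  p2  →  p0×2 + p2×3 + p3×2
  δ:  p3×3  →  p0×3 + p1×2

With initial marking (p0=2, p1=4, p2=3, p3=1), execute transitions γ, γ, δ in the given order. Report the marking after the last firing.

(p0=9, p1=6, p2=7, p3=2)

step 1: fire γ:  (p0=2, p1=4, p2=3, p3=1) → (p0=4, p1=4, p2=5, p3=3)
step 2: fire γ:  (p0=4, p1=4, p2=5, p3=3) → (p0=6, p1=4, p2=7, p3=5)
step 3: fire δ:  (p0=6, p1=4, p2=7, p3=5) → (p0=9, p1=6, p2=7, p3=2)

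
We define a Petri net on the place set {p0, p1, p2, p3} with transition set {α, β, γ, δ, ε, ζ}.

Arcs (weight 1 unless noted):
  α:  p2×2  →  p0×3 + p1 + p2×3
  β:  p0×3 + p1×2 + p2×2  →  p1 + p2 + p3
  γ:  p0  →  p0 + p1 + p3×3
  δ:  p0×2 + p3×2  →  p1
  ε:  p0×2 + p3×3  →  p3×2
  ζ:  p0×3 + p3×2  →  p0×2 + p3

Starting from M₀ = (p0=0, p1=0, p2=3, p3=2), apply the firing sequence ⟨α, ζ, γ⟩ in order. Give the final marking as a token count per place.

step 1: fire α:  (p0=0, p1=0, p2=3, p3=2) → (p0=3, p1=1, p2=4, p3=2)
step 2: fire ζ:  (p0=3, p1=1, p2=4, p3=2) → (p0=2, p1=1, p2=4, p3=1)
step 3: fire γ:  (p0=2, p1=1, p2=4, p3=1) → (p0=2, p1=2, p2=4, p3=4)

(p0=2, p1=2, p2=4, p3=4)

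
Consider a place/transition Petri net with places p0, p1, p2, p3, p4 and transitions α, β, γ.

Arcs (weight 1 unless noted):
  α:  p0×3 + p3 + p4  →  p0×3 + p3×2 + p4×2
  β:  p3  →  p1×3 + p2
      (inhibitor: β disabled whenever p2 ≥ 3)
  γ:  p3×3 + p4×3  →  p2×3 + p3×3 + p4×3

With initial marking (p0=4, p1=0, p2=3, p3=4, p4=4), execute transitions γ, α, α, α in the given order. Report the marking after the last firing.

(p0=4, p1=0, p2=6, p3=7, p4=7)

step 1: fire γ:  (p0=4, p1=0, p2=3, p3=4, p4=4) → (p0=4, p1=0, p2=6, p3=4, p4=4)
step 2: fire α:  (p0=4, p1=0, p2=6, p3=4, p4=4) → (p0=4, p1=0, p2=6, p3=5, p4=5)
step 3: fire α:  (p0=4, p1=0, p2=6, p3=5, p4=5) → (p0=4, p1=0, p2=6, p3=6, p4=6)
step 4: fire α:  (p0=4, p1=0, p2=6, p3=6, p4=6) → (p0=4, p1=0, p2=6, p3=7, p4=7)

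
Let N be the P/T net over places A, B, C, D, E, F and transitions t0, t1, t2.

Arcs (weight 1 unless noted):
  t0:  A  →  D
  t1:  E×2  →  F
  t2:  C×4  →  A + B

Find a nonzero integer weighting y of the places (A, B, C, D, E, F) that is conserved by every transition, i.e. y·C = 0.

y = (A:0, B:4, C:1, D:0, E:0, F:0)

Incidence matrix C (rows=places, cols=transitions):
       t0   t1   t2
    A  -1    0    1
    B   0    0    1
    C   0    0   -4
    D   1    0    0
    E   0   -2    0
    F   0    1    0

Candidate y = [0, 4, 1, 0, 0, 0]; check y·C column-wise:
  col t0: 0·-1 + 4·0 + 1·0 + 0·1 = 0
  col t1: 4·0 + 1·0 + 0·-2 + 0·1 = 0
  col t2: 0·1 + 4·1 + 1·-4 = 0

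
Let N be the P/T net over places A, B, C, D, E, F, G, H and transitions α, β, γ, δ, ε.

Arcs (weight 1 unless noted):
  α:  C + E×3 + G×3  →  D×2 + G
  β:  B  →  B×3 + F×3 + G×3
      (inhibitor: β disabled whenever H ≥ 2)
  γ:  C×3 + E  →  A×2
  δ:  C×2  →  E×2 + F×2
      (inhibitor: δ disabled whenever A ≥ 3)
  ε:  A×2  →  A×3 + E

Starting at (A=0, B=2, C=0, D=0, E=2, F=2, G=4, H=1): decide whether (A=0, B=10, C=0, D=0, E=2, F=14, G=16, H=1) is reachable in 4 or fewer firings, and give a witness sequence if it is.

YES — reachable via ⟨β, β, β, β⟩ (4 firings)

step 1: fire β:  (A=0, B=2, C=0, D=0, E=2, F=2, G=4, H=1) → (A=0, B=4, C=0, D=0, E=2, F=5, G=7, H=1)
step 2: fire β:  (A=0, B=4, C=0, D=0, E=2, F=5, G=7, H=1) → (A=0, B=6, C=0, D=0, E=2, F=8, G=10, H=1)
step 3: fire β:  (A=0, B=6, C=0, D=0, E=2, F=8, G=10, H=1) → (A=0, B=8, C=0, D=0, E=2, F=11, G=13, H=1)
step 4: fire β:  (A=0, B=8, C=0, D=0, E=2, F=11, G=13, H=1) → (A=0, B=10, C=0, D=0, E=2, F=14, G=16, H=1)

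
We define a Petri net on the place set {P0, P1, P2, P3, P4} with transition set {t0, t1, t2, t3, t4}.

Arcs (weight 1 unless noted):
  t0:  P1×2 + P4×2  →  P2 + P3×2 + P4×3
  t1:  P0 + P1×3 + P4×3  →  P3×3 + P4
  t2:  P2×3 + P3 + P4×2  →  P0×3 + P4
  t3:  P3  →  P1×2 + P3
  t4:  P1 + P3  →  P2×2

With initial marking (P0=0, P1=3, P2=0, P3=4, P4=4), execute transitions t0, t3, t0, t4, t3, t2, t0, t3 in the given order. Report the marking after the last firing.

step 1: fire t0:  (P0=0, P1=3, P2=0, P3=4, P4=4) → (P0=0, P1=1, P2=1, P3=6, P4=5)
step 2: fire t3:  (P0=0, P1=1, P2=1, P3=6, P4=5) → (P0=0, P1=3, P2=1, P3=6, P4=5)
step 3: fire t0:  (P0=0, P1=3, P2=1, P3=6, P4=5) → (P0=0, P1=1, P2=2, P3=8, P4=6)
step 4: fire t4:  (P0=0, P1=1, P2=2, P3=8, P4=6) → (P0=0, P1=0, P2=4, P3=7, P4=6)
step 5: fire t3:  (P0=0, P1=0, P2=4, P3=7, P4=6) → (P0=0, P1=2, P2=4, P3=7, P4=6)
step 6: fire t2:  (P0=0, P1=2, P2=4, P3=7, P4=6) → (P0=3, P1=2, P2=1, P3=6, P4=5)
step 7: fire t0:  (P0=3, P1=2, P2=1, P3=6, P4=5) → (P0=3, P1=0, P2=2, P3=8, P4=6)
step 8: fire t3:  (P0=3, P1=0, P2=2, P3=8, P4=6) → (P0=3, P1=2, P2=2, P3=8, P4=6)

(P0=3, P1=2, P2=2, P3=8, P4=6)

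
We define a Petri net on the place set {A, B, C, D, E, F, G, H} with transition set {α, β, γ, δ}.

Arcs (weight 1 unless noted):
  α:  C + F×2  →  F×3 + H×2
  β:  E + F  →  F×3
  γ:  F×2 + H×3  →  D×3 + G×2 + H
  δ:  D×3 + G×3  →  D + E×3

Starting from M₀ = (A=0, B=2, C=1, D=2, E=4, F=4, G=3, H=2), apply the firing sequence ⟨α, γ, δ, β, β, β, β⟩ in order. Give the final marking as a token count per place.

step 1: fire α:  (A=0, B=2, C=1, D=2, E=4, F=4, G=3, H=2) → (A=0, B=2, C=0, D=2, E=4, F=5, G=3, H=4)
step 2: fire γ:  (A=0, B=2, C=0, D=2, E=4, F=5, G=3, H=4) → (A=0, B=2, C=0, D=5, E=4, F=3, G=5, H=2)
step 3: fire δ:  (A=0, B=2, C=0, D=5, E=4, F=3, G=5, H=2) → (A=0, B=2, C=0, D=3, E=7, F=3, G=2, H=2)
step 4: fire β:  (A=0, B=2, C=0, D=3, E=7, F=3, G=2, H=2) → (A=0, B=2, C=0, D=3, E=6, F=5, G=2, H=2)
step 5: fire β:  (A=0, B=2, C=0, D=3, E=6, F=5, G=2, H=2) → (A=0, B=2, C=0, D=3, E=5, F=7, G=2, H=2)
step 6: fire β:  (A=0, B=2, C=0, D=3, E=5, F=7, G=2, H=2) → (A=0, B=2, C=0, D=3, E=4, F=9, G=2, H=2)
step 7: fire β:  (A=0, B=2, C=0, D=3, E=4, F=9, G=2, H=2) → (A=0, B=2, C=0, D=3, E=3, F=11, G=2, H=2)

(A=0, B=2, C=0, D=3, E=3, F=11, G=2, H=2)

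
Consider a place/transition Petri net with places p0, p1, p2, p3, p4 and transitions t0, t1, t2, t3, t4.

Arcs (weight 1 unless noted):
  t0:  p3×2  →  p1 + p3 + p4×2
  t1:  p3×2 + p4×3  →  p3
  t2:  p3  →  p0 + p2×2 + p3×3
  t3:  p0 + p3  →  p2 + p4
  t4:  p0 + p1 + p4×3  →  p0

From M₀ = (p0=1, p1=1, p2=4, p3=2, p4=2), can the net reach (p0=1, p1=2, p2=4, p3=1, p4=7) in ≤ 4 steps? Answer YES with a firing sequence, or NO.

depth 0: 1 marking
depth 1: 4 markings reached so far
depth 2: 9 markings reached so far
depth 3: 20 markings reached so far
depth 4: 39 markings reached so far
target is not among the 39 markings reachable within 4 steps

NO — not reachable within 4 firings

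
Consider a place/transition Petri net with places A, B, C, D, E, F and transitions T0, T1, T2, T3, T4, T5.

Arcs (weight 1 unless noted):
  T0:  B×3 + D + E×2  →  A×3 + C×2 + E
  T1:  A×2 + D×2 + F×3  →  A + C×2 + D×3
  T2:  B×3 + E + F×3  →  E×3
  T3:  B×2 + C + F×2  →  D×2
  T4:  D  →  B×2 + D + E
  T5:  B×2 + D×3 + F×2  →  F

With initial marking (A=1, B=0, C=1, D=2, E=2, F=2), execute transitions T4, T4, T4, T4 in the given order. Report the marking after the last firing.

step 1: fire T4:  (A=1, B=0, C=1, D=2, E=2, F=2) → (A=1, B=2, C=1, D=2, E=3, F=2)
step 2: fire T4:  (A=1, B=2, C=1, D=2, E=3, F=2) → (A=1, B=4, C=1, D=2, E=4, F=2)
step 3: fire T4:  (A=1, B=4, C=1, D=2, E=4, F=2) → (A=1, B=6, C=1, D=2, E=5, F=2)
step 4: fire T4:  (A=1, B=6, C=1, D=2, E=5, F=2) → (A=1, B=8, C=1, D=2, E=6, F=2)

(A=1, B=8, C=1, D=2, E=6, F=2)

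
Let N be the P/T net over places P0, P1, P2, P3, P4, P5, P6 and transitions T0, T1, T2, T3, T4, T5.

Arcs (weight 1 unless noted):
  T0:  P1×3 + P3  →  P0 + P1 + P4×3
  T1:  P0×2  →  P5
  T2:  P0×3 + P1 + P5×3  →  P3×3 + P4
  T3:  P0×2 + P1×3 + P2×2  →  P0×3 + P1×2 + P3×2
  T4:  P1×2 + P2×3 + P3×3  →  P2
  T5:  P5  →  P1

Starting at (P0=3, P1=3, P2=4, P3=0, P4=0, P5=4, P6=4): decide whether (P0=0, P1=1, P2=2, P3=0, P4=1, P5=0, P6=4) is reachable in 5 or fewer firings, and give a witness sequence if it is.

YES — reachable via ⟨T2, T4, T5⟩ (3 firings)

step 1: fire T2:  (P0=3, P1=3, P2=4, P3=0, P4=0, P5=4, P6=4) → (P0=0, P1=2, P2=4, P3=3, P4=1, P5=1, P6=4)
step 2: fire T4:  (P0=0, P1=2, P2=4, P3=3, P4=1, P5=1, P6=4) → (P0=0, P1=0, P2=2, P3=0, P4=1, P5=1, P6=4)
step 3: fire T5:  (P0=0, P1=0, P2=2, P3=0, P4=1, P5=1, P6=4) → (P0=0, P1=1, P2=2, P3=0, P4=1, P5=0, P6=4)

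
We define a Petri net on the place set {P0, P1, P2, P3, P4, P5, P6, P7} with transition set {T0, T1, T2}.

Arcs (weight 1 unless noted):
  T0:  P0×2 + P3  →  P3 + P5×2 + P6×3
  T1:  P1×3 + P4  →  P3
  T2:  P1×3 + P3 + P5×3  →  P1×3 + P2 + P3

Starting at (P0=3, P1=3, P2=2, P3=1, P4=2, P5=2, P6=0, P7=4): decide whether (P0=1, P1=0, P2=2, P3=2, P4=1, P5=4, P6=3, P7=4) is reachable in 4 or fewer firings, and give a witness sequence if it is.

YES — reachable via ⟨T0, T1⟩ (2 firings)

step 1: fire T0:  (P0=3, P1=3, P2=2, P3=1, P4=2, P5=2, P6=0, P7=4) → (P0=1, P1=3, P2=2, P3=1, P4=2, P5=4, P6=3, P7=4)
step 2: fire T1:  (P0=1, P1=3, P2=2, P3=1, P4=2, P5=4, P6=3, P7=4) → (P0=1, P1=0, P2=2, P3=2, P4=1, P5=4, P6=3, P7=4)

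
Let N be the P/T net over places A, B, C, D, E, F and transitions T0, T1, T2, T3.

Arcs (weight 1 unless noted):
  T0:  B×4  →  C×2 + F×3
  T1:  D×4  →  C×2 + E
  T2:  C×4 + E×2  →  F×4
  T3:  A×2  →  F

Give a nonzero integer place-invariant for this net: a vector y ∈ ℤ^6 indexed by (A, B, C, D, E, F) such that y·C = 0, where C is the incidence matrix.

Incidence matrix C (rows=places, cols=transitions):
       T0   T1   T2   T3
    A   0    0    0   -2
    B  -4    0    0    0
    C   2    2   -4    0
    D   0   -4    0    0
    E   0    1   -2    0
    F   3    0    4    1

Candidate y = [0, 1, 2, 0, -4, 0]; check y·C column-wise:
  col T0: 1·-4 + 2·2 + -4·0 + 0·3 = 0
  col T1: 1·0 + 2·2 + 0·-4 + -4·1 = 0
  col T2: 1·0 + 2·-4 + -4·-2 + 0·4 = 0
  col T3: 0·-2 + 1·0 + 2·0 + -4·0 + 0·1 = 0

y = (A:0, B:1, C:2, D:0, E:-4, F:0)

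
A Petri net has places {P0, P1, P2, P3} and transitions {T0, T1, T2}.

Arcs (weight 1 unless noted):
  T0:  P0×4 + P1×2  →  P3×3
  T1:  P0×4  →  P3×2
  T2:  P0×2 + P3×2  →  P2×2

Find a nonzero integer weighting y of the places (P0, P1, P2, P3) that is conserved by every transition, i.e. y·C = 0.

y = (P0:1, P1:1, P2:3, P3:2)

Incidence matrix C (rows=places, cols=transitions):
       T0   T1   T2
   P0  -4   -4   -2
   P1  -2    0    0
   P2   0    0    2
   P3   3    2   -2

Candidate y = [1, 1, 3, 2]; check y·C column-wise:
  col T0: 1·-4 + 1·-2 + 3·0 + 2·3 = 0
  col T1: 1·-4 + 1·0 + 3·0 + 2·2 = 0
  col T2: 1·-2 + 1·0 + 3·2 + 2·-2 = 0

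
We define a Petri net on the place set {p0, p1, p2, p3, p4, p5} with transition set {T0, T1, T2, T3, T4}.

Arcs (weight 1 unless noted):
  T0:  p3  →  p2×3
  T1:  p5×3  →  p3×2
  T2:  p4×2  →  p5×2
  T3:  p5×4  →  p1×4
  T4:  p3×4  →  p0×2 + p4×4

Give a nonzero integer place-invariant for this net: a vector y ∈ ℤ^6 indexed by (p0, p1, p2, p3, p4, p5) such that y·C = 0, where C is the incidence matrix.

Incidence matrix C (rows=places, cols=transitions):
       T0   T1   T2   T3   T4
   p0   0    0    0    0    2
   p1   0    0    0    4    0
   p2   3    0    0    0    0
   p3  -1    2    0    0   -4
   p4   0    0   -2    0    4
   p5   0   -3    2   -4    0

Candidate y = [2, 2, 1, 3, 2, 2]; check y·C column-wise:
  col T0: 2·0 + 2·0 + 1·3 + 3·-1 + 2·0 + 2·0 = 0
  col T1: 2·0 + 2·0 + 1·0 + 3·2 + 2·0 + 2·-3 = 0
  col T2: 2·0 + 2·0 + 1·0 + 3·0 + 2·-2 + 2·2 = 0
  col T3: 2·0 + 2·4 + 1·0 + 3·0 + 2·0 + 2·-4 = 0
  col T4: 2·2 + 2·0 + 1·0 + 3·-4 + 2·4 + 2·0 = 0

y = (p0:2, p1:2, p2:1, p3:3, p4:2, p5:2)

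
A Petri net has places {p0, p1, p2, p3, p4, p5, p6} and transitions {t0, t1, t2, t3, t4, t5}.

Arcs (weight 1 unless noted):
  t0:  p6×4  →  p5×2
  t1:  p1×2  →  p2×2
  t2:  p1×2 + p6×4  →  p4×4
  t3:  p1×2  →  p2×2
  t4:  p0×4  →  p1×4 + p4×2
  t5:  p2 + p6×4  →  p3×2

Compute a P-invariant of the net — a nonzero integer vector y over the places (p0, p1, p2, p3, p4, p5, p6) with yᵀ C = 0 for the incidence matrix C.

y = (p0:5, p1:4, p2:4, p3:2, p4:2, p5:0, p6:0)

Incidence matrix C (rows=places, cols=transitions):
       t0   t1   t2   t3   t4   t5
   p0   0    0    0    0   -4    0
   p1   0   -2   -2   -2    4    0
   p2   0    2    0    2    0   -1
   p3   0    0    0    0    0    2
   p4   0    0    4    0    2    0
   p5   2    0    0    0    0    0
   p6  -4    0   -4    0    0   -4

Candidate y = [5, 4, 4, 2, 2, 0, 0]; check y·C column-wise:
  col t0: 5·0 + 4·0 + 4·0 + 2·0 + 2·0 + 0·2 + 0·-4 = 0
  col t1: 5·0 + 4·-2 + 4·2 + 2·0 + 2·0 = 0
  col t2: 5·0 + 4·-2 + 4·0 + 2·0 + 2·4 + 0·-4 = 0
  col t3: 5·0 + 4·-2 + 4·2 + 2·0 + 2·0 = 0
  col t4: 5·-4 + 4·4 + 4·0 + 2·0 + 2·2 = 0
  col t5: 5·0 + 4·0 + 4·-1 + 2·2 + 2·0 + 0·-4 = 0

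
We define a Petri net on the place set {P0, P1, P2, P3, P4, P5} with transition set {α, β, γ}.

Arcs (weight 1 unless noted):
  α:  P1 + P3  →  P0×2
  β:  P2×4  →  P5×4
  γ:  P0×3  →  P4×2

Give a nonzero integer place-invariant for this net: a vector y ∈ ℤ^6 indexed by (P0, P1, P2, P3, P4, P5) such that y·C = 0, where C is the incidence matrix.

y = (P0:0, P1:1, P2:0, P3:-1, P4:0, P5:0)

Incidence matrix C (rows=places, cols=transitions):
        α    β    γ
   P0   2    0   -3
   P1  -1    0    0
   P2   0   -4    0
   P3  -1    0    0
   P4   0    0    2
   P5   0    4    0

Candidate y = [0, 1, 0, -1, 0, 0]; check y·C column-wise:
  col α: 0·2 + 1·-1 + -1·-1 = 0
  col β: 1·0 + 0·-4 + -1·0 + 0·4 = 0
  col γ: 0·-3 + 1·0 + -1·0 + 0·2 = 0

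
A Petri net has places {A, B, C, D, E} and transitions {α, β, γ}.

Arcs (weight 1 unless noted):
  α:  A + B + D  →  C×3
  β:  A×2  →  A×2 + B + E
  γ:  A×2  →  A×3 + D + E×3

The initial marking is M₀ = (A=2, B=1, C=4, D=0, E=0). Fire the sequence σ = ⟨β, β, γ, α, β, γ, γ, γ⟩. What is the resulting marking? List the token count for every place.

(A=5, B=3, C=7, D=3, E=15)

step 1: fire β:  (A=2, B=1, C=4, D=0, E=0) → (A=2, B=2, C=4, D=0, E=1)
step 2: fire β:  (A=2, B=2, C=4, D=0, E=1) → (A=2, B=3, C=4, D=0, E=2)
step 3: fire γ:  (A=2, B=3, C=4, D=0, E=2) → (A=3, B=3, C=4, D=1, E=5)
step 4: fire α:  (A=3, B=3, C=4, D=1, E=5) → (A=2, B=2, C=7, D=0, E=5)
step 5: fire β:  (A=2, B=2, C=7, D=0, E=5) → (A=2, B=3, C=7, D=0, E=6)
step 6: fire γ:  (A=2, B=3, C=7, D=0, E=6) → (A=3, B=3, C=7, D=1, E=9)
step 7: fire γ:  (A=3, B=3, C=7, D=1, E=9) → (A=4, B=3, C=7, D=2, E=12)
step 8: fire γ:  (A=4, B=3, C=7, D=2, E=12) → (A=5, B=3, C=7, D=3, E=15)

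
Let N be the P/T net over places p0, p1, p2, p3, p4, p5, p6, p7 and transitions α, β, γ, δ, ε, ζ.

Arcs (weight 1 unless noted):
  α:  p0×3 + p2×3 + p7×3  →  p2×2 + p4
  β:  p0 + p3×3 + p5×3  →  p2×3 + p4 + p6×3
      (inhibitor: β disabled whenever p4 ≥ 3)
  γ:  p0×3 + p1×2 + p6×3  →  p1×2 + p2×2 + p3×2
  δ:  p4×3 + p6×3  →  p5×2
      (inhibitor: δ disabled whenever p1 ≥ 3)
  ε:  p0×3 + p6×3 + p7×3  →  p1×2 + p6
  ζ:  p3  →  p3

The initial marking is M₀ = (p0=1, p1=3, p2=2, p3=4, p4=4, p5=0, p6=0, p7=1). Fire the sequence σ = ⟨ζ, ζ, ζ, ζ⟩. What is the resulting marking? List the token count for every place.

step 1: fire ζ:  (p0=1, p1=3, p2=2, p3=4, p4=4, p5=0, p6=0, p7=1) → (p0=1, p1=3, p2=2, p3=4, p4=4, p5=0, p6=0, p7=1)
step 2: fire ζ:  (p0=1, p1=3, p2=2, p3=4, p4=4, p5=0, p6=0, p7=1) → (p0=1, p1=3, p2=2, p3=4, p4=4, p5=0, p6=0, p7=1)
step 3: fire ζ:  (p0=1, p1=3, p2=2, p3=4, p4=4, p5=0, p6=0, p7=1) → (p0=1, p1=3, p2=2, p3=4, p4=4, p5=0, p6=0, p7=1)
step 4: fire ζ:  (p0=1, p1=3, p2=2, p3=4, p4=4, p5=0, p6=0, p7=1) → (p0=1, p1=3, p2=2, p3=4, p4=4, p5=0, p6=0, p7=1)

(p0=1, p1=3, p2=2, p3=4, p4=4, p5=0, p6=0, p7=1)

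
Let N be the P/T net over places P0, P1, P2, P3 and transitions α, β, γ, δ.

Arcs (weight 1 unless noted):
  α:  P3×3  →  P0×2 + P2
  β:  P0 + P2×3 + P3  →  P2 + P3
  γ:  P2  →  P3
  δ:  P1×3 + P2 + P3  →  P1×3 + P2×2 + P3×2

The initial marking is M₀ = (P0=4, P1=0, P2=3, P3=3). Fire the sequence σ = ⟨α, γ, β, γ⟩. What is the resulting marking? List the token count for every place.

(P0=5, P1=0, P2=0, P3=2)

step 1: fire α:  (P0=4, P1=0, P2=3, P3=3) → (P0=6, P1=0, P2=4, P3=0)
step 2: fire γ:  (P0=6, P1=0, P2=4, P3=0) → (P0=6, P1=0, P2=3, P3=1)
step 3: fire β:  (P0=6, P1=0, P2=3, P3=1) → (P0=5, P1=0, P2=1, P3=1)
step 4: fire γ:  (P0=5, P1=0, P2=1, P3=1) → (P0=5, P1=0, P2=0, P3=2)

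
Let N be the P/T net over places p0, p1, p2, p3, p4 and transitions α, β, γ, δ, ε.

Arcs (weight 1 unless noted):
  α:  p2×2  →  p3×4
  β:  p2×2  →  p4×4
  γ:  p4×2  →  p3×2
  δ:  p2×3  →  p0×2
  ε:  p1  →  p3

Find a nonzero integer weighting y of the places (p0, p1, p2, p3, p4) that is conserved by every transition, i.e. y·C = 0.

y = (p0:3, p1:1, p2:2, p3:1, p4:1)

Incidence matrix C (rows=places, cols=transitions):
        α    β    γ    δ    ε
   p0   0    0    0    2    0
   p1   0    0    0    0   -1
   p2  -2   -2    0   -3    0
   p3   4    0    2    0    1
   p4   0    4   -2    0    0

Candidate y = [3, 1, 2, 1, 1]; check y·C column-wise:
  col α: 3·0 + 1·0 + 2·-2 + 1·4 + 1·0 = 0
  col β: 3·0 + 1·0 + 2·-2 + 1·0 + 1·4 = 0
  col γ: 3·0 + 1·0 + 2·0 + 1·2 + 1·-2 = 0
  col δ: 3·2 + 1·0 + 2·-3 + 1·0 + 1·0 = 0
  col ε: 3·0 + 1·-1 + 2·0 + 1·1 + 1·0 = 0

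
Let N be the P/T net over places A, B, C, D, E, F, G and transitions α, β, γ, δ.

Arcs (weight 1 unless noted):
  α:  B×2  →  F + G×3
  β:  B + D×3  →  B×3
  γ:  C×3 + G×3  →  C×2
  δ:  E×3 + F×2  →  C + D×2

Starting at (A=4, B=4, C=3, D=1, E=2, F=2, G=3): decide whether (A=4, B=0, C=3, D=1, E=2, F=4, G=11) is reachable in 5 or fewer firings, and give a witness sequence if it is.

depth 0: 1 marking
depth 1: 3 markings reached so far
depth 2: 5 markings reached so far
depth 3: 6 markings reached so far
depth 4: 6 markings reached so far
(frontier empty at depth 4; search complete)
target is not among the 6 markings reachable within 5 steps

NO — not reachable within 5 firings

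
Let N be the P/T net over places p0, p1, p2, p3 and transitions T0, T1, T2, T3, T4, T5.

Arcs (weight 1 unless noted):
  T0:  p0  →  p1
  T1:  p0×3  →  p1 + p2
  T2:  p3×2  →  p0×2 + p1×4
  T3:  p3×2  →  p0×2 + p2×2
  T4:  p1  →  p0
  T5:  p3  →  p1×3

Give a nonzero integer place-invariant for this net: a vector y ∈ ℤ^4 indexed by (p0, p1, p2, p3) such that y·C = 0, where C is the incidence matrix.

y = (p0:1, p1:1, p2:2, p3:3)

Incidence matrix C (rows=places, cols=transitions):
       T0   T1   T2   T3   T4   T5
   p0  -1   -3    2    2    1    0
   p1   1    1    4    0   -1    3
   p2   0    1    0    2    0    0
   p3   0    0   -2   -2    0   -1

Candidate y = [1, 1, 2, 3]; check y·C column-wise:
  col T0: 1·-1 + 1·1 + 2·0 + 3·0 = 0
  col T1: 1·-3 + 1·1 + 2·1 + 3·0 = 0
  col T2: 1·2 + 1·4 + 2·0 + 3·-2 = 0
  col T3: 1·2 + 1·0 + 2·2 + 3·-2 = 0
  col T4: 1·1 + 1·-1 + 2·0 + 3·0 = 0
  col T5: 1·0 + 1·3 + 2·0 + 3·-1 = 0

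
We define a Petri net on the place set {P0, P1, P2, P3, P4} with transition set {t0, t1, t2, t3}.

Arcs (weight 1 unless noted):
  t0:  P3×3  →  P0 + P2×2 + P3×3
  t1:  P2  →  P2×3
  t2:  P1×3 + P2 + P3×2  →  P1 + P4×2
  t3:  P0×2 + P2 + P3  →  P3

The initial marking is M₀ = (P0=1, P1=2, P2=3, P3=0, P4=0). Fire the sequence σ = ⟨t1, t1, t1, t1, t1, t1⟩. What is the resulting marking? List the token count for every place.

step 1: fire t1:  (P0=1, P1=2, P2=3, P3=0, P4=0) → (P0=1, P1=2, P2=5, P3=0, P4=0)
step 2: fire t1:  (P0=1, P1=2, P2=5, P3=0, P4=0) → (P0=1, P1=2, P2=7, P3=0, P4=0)
step 3: fire t1:  (P0=1, P1=2, P2=7, P3=0, P4=0) → (P0=1, P1=2, P2=9, P3=0, P4=0)
step 4: fire t1:  (P0=1, P1=2, P2=9, P3=0, P4=0) → (P0=1, P1=2, P2=11, P3=0, P4=0)
step 5: fire t1:  (P0=1, P1=2, P2=11, P3=0, P4=0) → (P0=1, P1=2, P2=13, P3=0, P4=0)
step 6: fire t1:  (P0=1, P1=2, P2=13, P3=0, P4=0) → (P0=1, P1=2, P2=15, P3=0, P4=0)

(P0=1, P1=2, P2=15, P3=0, P4=0)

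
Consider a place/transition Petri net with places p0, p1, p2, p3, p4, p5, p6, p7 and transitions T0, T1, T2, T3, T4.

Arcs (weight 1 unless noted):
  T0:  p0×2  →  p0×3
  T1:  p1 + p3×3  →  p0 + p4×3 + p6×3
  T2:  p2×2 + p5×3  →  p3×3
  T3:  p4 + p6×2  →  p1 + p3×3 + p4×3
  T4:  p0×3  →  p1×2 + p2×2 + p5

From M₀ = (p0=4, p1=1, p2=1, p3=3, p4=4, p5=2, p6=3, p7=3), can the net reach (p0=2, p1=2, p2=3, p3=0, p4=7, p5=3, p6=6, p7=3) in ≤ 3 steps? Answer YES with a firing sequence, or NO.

YES — reachable via ⟨T1, T4⟩ (2 firings)

step 1: fire T1:  (p0=4, p1=1, p2=1, p3=3, p4=4, p5=2, p6=3, p7=3) → (p0=5, p1=0, p2=1, p3=0, p4=7, p5=2, p6=6, p7=3)
step 2: fire T4:  (p0=5, p1=0, p2=1, p3=0, p4=7, p5=2, p6=6, p7=3) → (p0=2, p1=2, p2=3, p3=0, p4=7, p5=3, p6=6, p7=3)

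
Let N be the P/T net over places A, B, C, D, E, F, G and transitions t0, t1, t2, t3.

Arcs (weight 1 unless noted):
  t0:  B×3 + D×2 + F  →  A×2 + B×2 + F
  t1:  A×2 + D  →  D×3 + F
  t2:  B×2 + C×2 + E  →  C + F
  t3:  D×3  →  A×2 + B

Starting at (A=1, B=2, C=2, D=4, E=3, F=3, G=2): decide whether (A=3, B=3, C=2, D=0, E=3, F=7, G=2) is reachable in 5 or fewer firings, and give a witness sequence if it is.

NO — not reachable within 5 firings

depth 0: 1 marking
depth 1: 3 markings reached so far
depth 2: 5 markings reached so far
depth 3: 8 markings reached so far
depth 4: 11 markings reached so far
depth 5: 13 markings reached so far
target is not among the 13 markings reachable within 5 steps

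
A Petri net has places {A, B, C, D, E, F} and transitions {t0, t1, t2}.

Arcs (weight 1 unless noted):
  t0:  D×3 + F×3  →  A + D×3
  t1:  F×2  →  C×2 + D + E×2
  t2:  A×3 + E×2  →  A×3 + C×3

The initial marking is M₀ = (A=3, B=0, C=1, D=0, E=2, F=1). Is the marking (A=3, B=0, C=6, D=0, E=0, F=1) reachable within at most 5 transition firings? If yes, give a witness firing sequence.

depth 0: 1 marking
depth 1: 2 markings reached so far
depth 2: 2 markings reached so far
(frontier empty at depth 2; search complete)
target is not among the 2 markings reachable within 5 steps

NO — not reachable within 5 firings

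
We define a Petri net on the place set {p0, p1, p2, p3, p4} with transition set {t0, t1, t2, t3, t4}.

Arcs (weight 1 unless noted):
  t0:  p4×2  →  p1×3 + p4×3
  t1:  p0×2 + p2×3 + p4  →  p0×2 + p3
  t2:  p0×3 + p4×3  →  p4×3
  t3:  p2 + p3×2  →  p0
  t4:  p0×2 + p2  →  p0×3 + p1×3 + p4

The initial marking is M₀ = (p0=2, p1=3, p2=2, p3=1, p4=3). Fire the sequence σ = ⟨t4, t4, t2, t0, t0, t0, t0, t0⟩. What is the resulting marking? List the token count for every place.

(p0=1, p1=24, p2=0, p3=1, p4=10)

step 1: fire t4:  (p0=2, p1=3, p2=2, p3=1, p4=3) → (p0=3, p1=6, p2=1, p3=1, p4=4)
step 2: fire t4:  (p0=3, p1=6, p2=1, p3=1, p4=4) → (p0=4, p1=9, p2=0, p3=1, p4=5)
step 3: fire t2:  (p0=4, p1=9, p2=0, p3=1, p4=5) → (p0=1, p1=9, p2=0, p3=1, p4=5)
step 4: fire t0:  (p0=1, p1=9, p2=0, p3=1, p4=5) → (p0=1, p1=12, p2=0, p3=1, p4=6)
step 5: fire t0:  (p0=1, p1=12, p2=0, p3=1, p4=6) → (p0=1, p1=15, p2=0, p3=1, p4=7)
step 6: fire t0:  (p0=1, p1=15, p2=0, p3=1, p4=7) → (p0=1, p1=18, p2=0, p3=1, p4=8)
step 7: fire t0:  (p0=1, p1=18, p2=0, p3=1, p4=8) → (p0=1, p1=21, p2=0, p3=1, p4=9)
step 8: fire t0:  (p0=1, p1=21, p2=0, p3=1, p4=9) → (p0=1, p1=24, p2=0, p3=1, p4=10)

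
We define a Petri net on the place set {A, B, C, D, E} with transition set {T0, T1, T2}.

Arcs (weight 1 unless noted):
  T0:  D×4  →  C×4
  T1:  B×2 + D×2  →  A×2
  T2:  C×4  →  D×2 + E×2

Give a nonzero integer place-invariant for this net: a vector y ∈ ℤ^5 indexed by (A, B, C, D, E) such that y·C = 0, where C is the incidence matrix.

y = (A:1, B:1, C:0, D:0, E:0)

Incidence matrix C (rows=places, cols=transitions):
       T0   T1   T2
    A   0    2    0
    B   0   -2    0
    C   4    0   -4
    D  -4   -2    2
    E   0    0    2

Candidate y = [1, 1, 0, 0, 0]; check y·C column-wise:
  col T0: 1·0 + 1·0 + 0·4 + 0·-4 = 0
  col T1: 1·2 + 1·-2 + 0·-2 = 0
  col T2: 1·0 + 1·0 + 0·-4 + 0·2 + 0·2 = 0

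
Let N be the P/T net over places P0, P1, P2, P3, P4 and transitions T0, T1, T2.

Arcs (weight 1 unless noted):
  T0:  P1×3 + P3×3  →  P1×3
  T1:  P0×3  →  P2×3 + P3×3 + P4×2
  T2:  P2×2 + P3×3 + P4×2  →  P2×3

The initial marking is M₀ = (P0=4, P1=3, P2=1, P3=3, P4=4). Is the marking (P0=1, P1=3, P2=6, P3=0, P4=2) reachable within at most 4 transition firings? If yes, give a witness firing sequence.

step 1: fire T1:  (P0=4, P1=3, P2=1, P3=3, P4=4) → (P0=1, P1=3, P2=4, P3=6, P4=6)
step 2: fire T2:  (P0=1, P1=3, P2=4, P3=6, P4=6) → (P0=1, P1=3, P2=5, P3=3, P4=4)
step 3: fire T2:  (P0=1, P1=3, P2=5, P3=3, P4=4) → (P0=1, P1=3, P2=6, P3=0, P4=2)

YES — reachable via ⟨T1, T2, T2⟩ (3 firings)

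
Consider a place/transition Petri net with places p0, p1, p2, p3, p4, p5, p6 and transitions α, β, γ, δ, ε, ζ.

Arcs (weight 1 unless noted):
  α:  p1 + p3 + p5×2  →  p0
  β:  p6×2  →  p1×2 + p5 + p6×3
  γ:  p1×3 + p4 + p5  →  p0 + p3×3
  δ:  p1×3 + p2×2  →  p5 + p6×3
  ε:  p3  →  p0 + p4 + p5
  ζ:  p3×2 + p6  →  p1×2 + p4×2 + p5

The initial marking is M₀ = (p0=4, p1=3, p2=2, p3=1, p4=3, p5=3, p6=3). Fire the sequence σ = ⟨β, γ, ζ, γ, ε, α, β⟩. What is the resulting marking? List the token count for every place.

step 1: fire β:  (p0=4, p1=3, p2=2, p3=1, p4=3, p5=3, p6=3) → (p0=4, p1=5, p2=2, p3=1, p4=3, p5=4, p6=4)
step 2: fire γ:  (p0=4, p1=5, p2=2, p3=1, p4=3, p5=4, p6=4) → (p0=5, p1=2, p2=2, p3=4, p4=2, p5=3, p6=4)
step 3: fire ζ:  (p0=5, p1=2, p2=2, p3=4, p4=2, p5=3, p6=4) → (p0=5, p1=4, p2=2, p3=2, p4=4, p5=4, p6=3)
step 4: fire γ:  (p0=5, p1=4, p2=2, p3=2, p4=4, p5=4, p6=3) → (p0=6, p1=1, p2=2, p3=5, p4=3, p5=3, p6=3)
step 5: fire ε:  (p0=6, p1=1, p2=2, p3=5, p4=3, p5=3, p6=3) → (p0=7, p1=1, p2=2, p3=4, p4=4, p5=4, p6=3)
step 6: fire α:  (p0=7, p1=1, p2=2, p3=4, p4=4, p5=4, p6=3) → (p0=8, p1=0, p2=2, p3=3, p4=4, p5=2, p6=3)
step 7: fire β:  (p0=8, p1=0, p2=2, p3=3, p4=4, p5=2, p6=3) → (p0=8, p1=2, p2=2, p3=3, p4=4, p5=3, p6=4)

(p0=8, p1=2, p2=2, p3=3, p4=4, p5=3, p6=4)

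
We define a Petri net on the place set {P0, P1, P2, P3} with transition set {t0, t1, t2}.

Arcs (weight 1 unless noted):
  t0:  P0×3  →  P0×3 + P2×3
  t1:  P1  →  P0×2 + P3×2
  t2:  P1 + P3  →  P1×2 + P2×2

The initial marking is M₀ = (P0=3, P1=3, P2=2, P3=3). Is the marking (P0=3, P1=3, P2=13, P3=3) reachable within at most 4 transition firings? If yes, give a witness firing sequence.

depth 0: 1 marking
depth 1: 4 markings reached so far
depth 2: 10 markings reached so far
depth 3: 20 markings reached so far
depth 4: 33 markings reached so far
target is not among the 33 markings reachable within 4 steps

NO — not reachable within 4 firings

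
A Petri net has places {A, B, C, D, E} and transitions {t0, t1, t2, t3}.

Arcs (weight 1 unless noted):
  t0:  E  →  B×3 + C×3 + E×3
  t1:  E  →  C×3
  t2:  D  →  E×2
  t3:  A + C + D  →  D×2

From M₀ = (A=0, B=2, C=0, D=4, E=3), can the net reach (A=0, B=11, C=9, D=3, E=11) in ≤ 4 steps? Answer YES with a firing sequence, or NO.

step 1: fire t0:  (A=0, B=2, C=0, D=4, E=3) → (A=0, B=5, C=3, D=4, E=5)
step 2: fire t0:  (A=0, B=5, C=3, D=4, E=5) → (A=0, B=8, C=6, D=4, E=7)
step 3: fire t0:  (A=0, B=8, C=6, D=4, E=7) → (A=0, B=11, C=9, D=4, E=9)
step 4: fire t2:  (A=0, B=11, C=9, D=4, E=9) → (A=0, B=11, C=9, D=3, E=11)

YES — reachable via ⟨t0, t0, t0, t2⟩ (4 firings)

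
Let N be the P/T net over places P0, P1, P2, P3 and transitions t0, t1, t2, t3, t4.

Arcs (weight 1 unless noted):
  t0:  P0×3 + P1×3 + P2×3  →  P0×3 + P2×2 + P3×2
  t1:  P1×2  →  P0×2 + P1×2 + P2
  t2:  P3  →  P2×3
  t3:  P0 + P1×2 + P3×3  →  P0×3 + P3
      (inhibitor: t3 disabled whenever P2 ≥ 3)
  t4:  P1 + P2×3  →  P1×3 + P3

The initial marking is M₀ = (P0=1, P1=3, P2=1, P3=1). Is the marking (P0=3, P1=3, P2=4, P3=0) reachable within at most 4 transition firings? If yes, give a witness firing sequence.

depth 0: 1 marking
depth 1: 3 markings reached so far
depth 2: 6 markings reached so far
depth 3: 13 markings reached so far
depth 4: 22 markings reached so far
target is not among the 22 markings reachable within 4 steps

NO — not reachable within 4 firings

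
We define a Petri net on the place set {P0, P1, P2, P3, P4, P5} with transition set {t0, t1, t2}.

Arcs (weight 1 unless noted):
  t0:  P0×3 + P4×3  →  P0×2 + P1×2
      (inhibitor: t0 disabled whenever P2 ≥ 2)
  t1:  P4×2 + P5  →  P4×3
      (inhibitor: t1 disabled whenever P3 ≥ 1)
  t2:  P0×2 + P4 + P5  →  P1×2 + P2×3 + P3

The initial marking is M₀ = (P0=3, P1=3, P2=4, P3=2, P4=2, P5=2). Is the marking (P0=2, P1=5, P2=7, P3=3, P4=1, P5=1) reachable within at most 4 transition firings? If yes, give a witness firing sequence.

depth 0: 1 marking
depth 1: 2 markings reached so far
depth 2: 2 markings reached so far
(frontier empty at depth 2; search complete)
target is not among the 2 markings reachable within 4 steps

NO — not reachable within 4 firings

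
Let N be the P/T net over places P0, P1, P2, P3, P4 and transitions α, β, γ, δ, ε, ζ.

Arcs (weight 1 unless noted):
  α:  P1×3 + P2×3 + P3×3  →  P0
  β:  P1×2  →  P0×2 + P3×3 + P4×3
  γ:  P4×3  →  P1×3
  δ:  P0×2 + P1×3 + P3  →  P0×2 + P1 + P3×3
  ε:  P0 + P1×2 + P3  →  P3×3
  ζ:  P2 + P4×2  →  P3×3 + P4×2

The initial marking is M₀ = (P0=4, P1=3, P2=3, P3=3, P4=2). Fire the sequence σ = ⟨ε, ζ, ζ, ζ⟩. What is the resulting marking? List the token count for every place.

step 1: fire ε:  (P0=4, P1=3, P2=3, P3=3, P4=2) → (P0=3, P1=1, P2=3, P3=5, P4=2)
step 2: fire ζ:  (P0=3, P1=1, P2=3, P3=5, P4=2) → (P0=3, P1=1, P2=2, P3=8, P4=2)
step 3: fire ζ:  (P0=3, P1=1, P2=2, P3=8, P4=2) → (P0=3, P1=1, P2=1, P3=11, P4=2)
step 4: fire ζ:  (P0=3, P1=1, P2=1, P3=11, P4=2) → (P0=3, P1=1, P2=0, P3=14, P4=2)

(P0=3, P1=1, P2=0, P3=14, P4=2)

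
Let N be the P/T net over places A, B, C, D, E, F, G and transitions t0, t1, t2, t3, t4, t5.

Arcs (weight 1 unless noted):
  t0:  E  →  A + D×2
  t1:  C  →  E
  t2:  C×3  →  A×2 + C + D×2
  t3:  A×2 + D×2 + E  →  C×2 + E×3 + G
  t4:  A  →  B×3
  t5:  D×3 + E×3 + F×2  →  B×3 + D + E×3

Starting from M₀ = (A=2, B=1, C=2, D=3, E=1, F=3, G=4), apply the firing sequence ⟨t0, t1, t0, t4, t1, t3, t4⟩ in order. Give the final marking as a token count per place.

(A=0, B=7, C=2, D=5, E=3, F=3, G=5)

step 1: fire t0:  (A=2, B=1, C=2, D=3, E=1, F=3, G=4) → (A=3, B=1, C=2, D=5, E=0, F=3, G=4)
step 2: fire t1:  (A=3, B=1, C=2, D=5, E=0, F=3, G=4) → (A=3, B=1, C=1, D=5, E=1, F=3, G=4)
step 3: fire t0:  (A=3, B=1, C=1, D=5, E=1, F=3, G=4) → (A=4, B=1, C=1, D=7, E=0, F=3, G=4)
step 4: fire t4:  (A=4, B=1, C=1, D=7, E=0, F=3, G=4) → (A=3, B=4, C=1, D=7, E=0, F=3, G=4)
step 5: fire t1:  (A=3, B=4, C=1, D=7, E=0, F=3, G=4) → (A=3, B=4, C=0, D=7, E=1, F=3, G=4)
step 6: fire t3:  (A=3, B=4, C=0, D=7, E=1, F=3, G=4) → (A=1, B=4, C=2, D=5, E=3, F=3, G=5)
step 7: fire t4:  (A=1, B=4, C=2, D=5, E=3, F=3, G=5) → (A=0, B=7, C=2, D=5, E=3, F=3, G=5)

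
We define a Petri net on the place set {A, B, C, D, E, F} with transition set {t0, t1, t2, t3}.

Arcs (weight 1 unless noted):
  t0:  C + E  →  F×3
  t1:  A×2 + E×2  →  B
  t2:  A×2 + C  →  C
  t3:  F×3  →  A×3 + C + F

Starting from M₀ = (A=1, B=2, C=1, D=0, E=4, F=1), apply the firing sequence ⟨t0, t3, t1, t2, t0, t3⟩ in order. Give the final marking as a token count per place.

(A=3, B=3, C=1, D=0, E=0, F=3)

step 1: fire t0:  (A=1, B=2, C=1, D=0, E=4, F=1) → (A=1, B=2, C=0, D=0, E=3, F=4)
step 2: fire t3:  (A=1, B=2, C=0, D=0, E=3, F=4) → (A=4, B=2, C=1, D=0, E=3, F=2)
step 3: fire t1:  (A=4, B=2, C=1, D=0, E=3, F=2) → (A=2, B=3, C=1, D=0, E=1, F=2)
step 4: fire t2:  (A=2, B=3, C=1, D=0, E=1, F=2) → (A=0, B=3, C=1, D=0, E=1, F=2)
step 5: fire t0:  (A=0, B=3, C=1, D=0, E=1, F=2) → (A=0, B=3, C=0, D=0, E=0, F=5)
step 6: fire t3:  (A=0, B=3, C=0, D=0, E=0, F=5) → (A=3, B=3, C=1, D=0, E=0, F=3)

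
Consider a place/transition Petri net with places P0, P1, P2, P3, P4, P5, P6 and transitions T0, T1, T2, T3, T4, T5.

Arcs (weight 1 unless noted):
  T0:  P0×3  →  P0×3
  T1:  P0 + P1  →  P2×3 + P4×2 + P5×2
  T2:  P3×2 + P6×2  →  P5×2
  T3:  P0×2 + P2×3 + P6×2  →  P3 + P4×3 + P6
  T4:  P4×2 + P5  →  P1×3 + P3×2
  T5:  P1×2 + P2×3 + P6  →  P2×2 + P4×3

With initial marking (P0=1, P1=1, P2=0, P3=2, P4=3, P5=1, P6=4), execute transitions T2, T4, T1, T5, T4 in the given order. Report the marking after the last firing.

step 1: fire T2:  (P0=1, P1=1, P2=0, P3=2, P4=3, P5=1, P6=4) → (P0=1, P1=1, P2=0, P3=0, P4=3, P5=3, P6=2)
step 2: fire T4:  (P0=1, P1=1, P2=0, P3=0, P4=3, P5=3, P6=2) → (P0=1, P1=4, P2=0, P3=2, P4=1, P5=2, P6=2)
step 3: fire T1:  (P0=1, P1=4, P2=0, P3=2, P4=1, P5=2, P6=2) → (P0=0, P1=3, P2=3, P3=2, P4=3, P5=4, P6=2)
step 4: fire T5:  (P0=0, P1=3, P2=3, P3=2, P4=3, P5=4, P6=2) → (P0=0, P1=1, P2=2, P3=2, P4=6, P5=4, P6=1)
step 5: fire T4:  (P0=0, P1=1, P2=2, P3=2, P4=6, P5=4, P6=1) → (P0=0, P1=4, P2=2, P3=4, P4=4, P5=3, P6=1)

(P0=0, P1=4, P2=2, P3=4, P4=4, P5=3, P6=1)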